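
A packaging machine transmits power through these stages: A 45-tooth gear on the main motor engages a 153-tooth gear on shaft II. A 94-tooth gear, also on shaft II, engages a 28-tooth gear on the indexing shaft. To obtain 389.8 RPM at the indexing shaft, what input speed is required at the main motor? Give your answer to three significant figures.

Overall ratio R = 3.4 × 0.29787 = 1.0128.
Required input speed = output speed × R = 389.8 × 1.0128 = 394.78 RPM.

395 RPM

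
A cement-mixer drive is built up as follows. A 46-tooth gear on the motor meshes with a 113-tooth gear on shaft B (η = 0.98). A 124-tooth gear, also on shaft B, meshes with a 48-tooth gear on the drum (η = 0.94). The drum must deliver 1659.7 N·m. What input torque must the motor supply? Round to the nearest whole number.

1895 N·m

Overall ratio R = 2.4565 × 0.3871 = 0.95091; overall efficiency η = 0.98 × 0.94 = 0.9212.
Input torque = output torque / (R × η) = 1659.7 / (0.95091 × 0.9212) = 1894.7 N·m.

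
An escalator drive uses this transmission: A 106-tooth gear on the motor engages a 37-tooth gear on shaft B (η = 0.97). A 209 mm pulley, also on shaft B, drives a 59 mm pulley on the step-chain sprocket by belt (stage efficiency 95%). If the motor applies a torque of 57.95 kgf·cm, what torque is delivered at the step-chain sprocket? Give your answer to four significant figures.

5.262 kgf·cm

After the gear mesh (37/106): 57.95 × 0.34906 × 0.97 = 19.621 kgf·cm
After the belt (59/209): 19.621 × 0.2823 × 0.95 = 5.262 kgf·cm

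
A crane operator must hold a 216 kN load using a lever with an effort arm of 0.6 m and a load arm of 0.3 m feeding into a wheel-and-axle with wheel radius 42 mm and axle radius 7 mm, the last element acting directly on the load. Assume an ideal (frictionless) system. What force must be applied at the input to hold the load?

Lever MA = effort arm / load arm = 0.6/0.3 = 2.
Wheel-and-axle MA = R/r = 42/7 = 6.
Combined ideal MA = 2 × 6 = 12.
Effort = load / MA = 216 / 12 = 18 kN.

18 kN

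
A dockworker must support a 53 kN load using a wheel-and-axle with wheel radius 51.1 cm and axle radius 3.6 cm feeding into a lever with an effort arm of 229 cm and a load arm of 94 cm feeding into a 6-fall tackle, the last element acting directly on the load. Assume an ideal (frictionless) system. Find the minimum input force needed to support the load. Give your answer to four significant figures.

0.2554 kN

Wheel-and-axle MA = R/r = 51.1/3.6 = 14.194.
Lever MA = effort arm / load arm = 229/94 = 2.4362.
Block-and-tackle MA = number of supporting rope parts = 6.
Combined ideal MA = 14.194 × 2.4362 × 6 = 207.48.
Effort = load / MA = 53 / 207.48 = 0.25545 kN.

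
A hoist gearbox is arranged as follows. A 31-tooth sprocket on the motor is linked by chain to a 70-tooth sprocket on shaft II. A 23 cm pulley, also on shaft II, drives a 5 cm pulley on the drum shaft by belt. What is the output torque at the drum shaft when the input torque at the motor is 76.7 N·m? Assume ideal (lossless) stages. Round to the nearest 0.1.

After the chain (70/31): 76.7 × 2.2581 = 173.19 N·m
After the belt (5/23): 173.19 × 0.21739 = 37.651 N·m

37.7 N·m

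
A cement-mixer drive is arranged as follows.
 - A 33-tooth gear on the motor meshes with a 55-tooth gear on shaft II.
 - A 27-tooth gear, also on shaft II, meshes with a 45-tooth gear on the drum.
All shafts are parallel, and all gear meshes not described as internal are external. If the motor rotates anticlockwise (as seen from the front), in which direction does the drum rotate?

the motor → shaft II: external mesh, 1 reversal → CW.
shaft II → the drum: external mesh, 1 reversal → CCW.
2 reversals in total — an even number — so the drum turns the same way as the motor.

anticlockwise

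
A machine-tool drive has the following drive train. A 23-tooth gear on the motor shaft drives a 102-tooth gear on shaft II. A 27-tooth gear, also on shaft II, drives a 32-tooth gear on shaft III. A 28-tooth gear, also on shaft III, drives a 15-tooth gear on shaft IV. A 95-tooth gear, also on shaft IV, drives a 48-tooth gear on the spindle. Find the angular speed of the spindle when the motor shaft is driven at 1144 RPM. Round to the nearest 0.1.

804.1 RPM

the motor shaft → shaft II (gear mesh, 102/23): 1144 ÷ 4.4348 = 257.96 RPM
shaft II → shaft III (gear mesh, 32/27): 257.96 ÷ 1.1852 = 217.65 RPM
shaft III → shaft IV (gear mesh, 15/28): 217.65 ÷ 0.53571 = 406.29 RPM
shaft IV → the spindle (gear mesh, 48/95): 406.29 ÷ 0.50526 = 804.11 RPM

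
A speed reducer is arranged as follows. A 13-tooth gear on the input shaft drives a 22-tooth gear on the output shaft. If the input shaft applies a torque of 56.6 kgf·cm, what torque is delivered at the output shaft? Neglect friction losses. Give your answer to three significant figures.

Gear mesh: ratio = 22/13 = 1.6923; torque at the output shaft = 56.6 × 1.6923 = 95.785 kgf·cm.

95.8 kgf·cm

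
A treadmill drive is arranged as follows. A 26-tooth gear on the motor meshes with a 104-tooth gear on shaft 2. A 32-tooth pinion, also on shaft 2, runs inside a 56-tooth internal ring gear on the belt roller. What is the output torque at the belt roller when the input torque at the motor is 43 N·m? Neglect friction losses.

301 N·m

Gear mesh: ratio = 104/26 = 4; torque at shaft 2 = 43 × 4 = 172 N·m.
Internal gear: ratio = 56/32 = 1.75; torque at the belt roller = 172 × 1.75 = 301 N·m.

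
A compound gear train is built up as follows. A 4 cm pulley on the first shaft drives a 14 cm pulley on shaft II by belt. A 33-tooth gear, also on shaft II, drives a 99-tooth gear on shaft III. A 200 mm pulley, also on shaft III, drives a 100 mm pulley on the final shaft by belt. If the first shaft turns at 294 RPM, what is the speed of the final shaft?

56 RPM

Belt: ratio = 14/4 = 3.5, so shaft II turns at 294 / 3.5 = 84 RPM.
Gear mesh: ratio = 99/33 = 3, so shaft III turns at 84 / 3 = 28 RPM.
Belt: ratio = 100/200 = 0.5, so the final shaft turns at 28 / 0.5 = 56 RPM.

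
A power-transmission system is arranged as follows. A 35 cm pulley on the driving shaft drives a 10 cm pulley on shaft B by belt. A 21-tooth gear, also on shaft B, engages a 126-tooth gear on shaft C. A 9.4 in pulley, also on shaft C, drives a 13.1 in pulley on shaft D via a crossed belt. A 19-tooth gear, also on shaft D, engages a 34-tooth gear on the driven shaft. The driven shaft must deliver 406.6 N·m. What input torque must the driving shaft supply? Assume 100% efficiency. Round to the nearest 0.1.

95.1 N·m

Overall ratio R = 0.28571 × 6 × 1.3936 × 1.7895 = 4.2752.
Input torque = output torque / R = 406.6 / 4.2752 = 95.108 N·m.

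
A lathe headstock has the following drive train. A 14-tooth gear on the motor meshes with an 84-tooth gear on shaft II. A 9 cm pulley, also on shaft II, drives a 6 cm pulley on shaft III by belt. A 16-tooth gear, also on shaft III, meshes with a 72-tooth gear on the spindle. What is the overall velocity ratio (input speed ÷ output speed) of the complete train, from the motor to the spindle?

18

Each stage contributes driven/driver: gear mesh 84/14 = 6, belt 6/9 = 0.66667, gear mesh 72/16 = 4.5.
Overall: 6 × 0.66667 × 4.5 = 18.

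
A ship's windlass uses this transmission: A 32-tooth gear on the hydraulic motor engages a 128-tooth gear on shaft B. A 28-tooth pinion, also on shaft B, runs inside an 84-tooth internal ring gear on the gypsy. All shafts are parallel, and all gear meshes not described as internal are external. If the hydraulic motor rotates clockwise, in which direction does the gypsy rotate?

the hydraulic motor → shaft B: external mesh, 1 reversal → CCW.
shaft B → the gypsy: internal mesh, same direction → CCW.
1 reversal in total — an odd number — so the gypsy turns opposite to the hydraulic motor.

counterclockwise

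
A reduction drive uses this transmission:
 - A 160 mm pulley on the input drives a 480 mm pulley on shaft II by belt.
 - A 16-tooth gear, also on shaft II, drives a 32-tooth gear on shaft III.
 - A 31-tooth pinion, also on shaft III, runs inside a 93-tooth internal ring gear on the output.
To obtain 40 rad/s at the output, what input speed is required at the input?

720 rad/s

Overall ratio R = 3 × 2 × 3 = 18.
Required input speed = output speed × R = 40 × 18 = 720 rad/s.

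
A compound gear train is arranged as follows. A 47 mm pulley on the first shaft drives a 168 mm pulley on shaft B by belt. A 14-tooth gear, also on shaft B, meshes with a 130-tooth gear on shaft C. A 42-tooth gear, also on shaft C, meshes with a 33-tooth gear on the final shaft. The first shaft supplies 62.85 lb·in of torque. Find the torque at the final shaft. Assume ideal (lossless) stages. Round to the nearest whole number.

1639 lb·in

After the belt (168/47): 62.85 × 3.5745 = 224.66 lb·in
After the gear mesh (130/14): 224.66 × 9.2857 = 2086.1 lb·in
After the gear mesh (33/42): 2086.1 × 0.78571 = 1639.1 lb·in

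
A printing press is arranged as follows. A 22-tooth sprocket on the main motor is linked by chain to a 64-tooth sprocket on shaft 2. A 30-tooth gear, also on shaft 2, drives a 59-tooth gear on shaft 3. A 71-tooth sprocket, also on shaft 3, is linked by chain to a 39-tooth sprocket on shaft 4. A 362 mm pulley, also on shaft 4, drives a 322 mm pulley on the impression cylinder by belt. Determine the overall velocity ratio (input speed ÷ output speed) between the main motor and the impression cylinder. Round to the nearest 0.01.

2.80

Each stage contributes driven/driver: chain 64/22 = 2.9091, gear mesh 59/30 = 1.9667, chain 39/71 = 0.5493, belt 322/362 = 0.8895.
Overall: 2.9091 × 1.9667 × 0.5493 × 0.8895 = 2.7954.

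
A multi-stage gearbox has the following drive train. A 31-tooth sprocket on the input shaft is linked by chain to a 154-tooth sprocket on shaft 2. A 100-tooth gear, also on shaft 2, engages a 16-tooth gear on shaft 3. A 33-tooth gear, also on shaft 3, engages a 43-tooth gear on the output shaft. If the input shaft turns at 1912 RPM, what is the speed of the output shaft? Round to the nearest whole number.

1846 RPM

chain 154/31 = 4.9677 → 1912/4.9677 = 384.88 RPM
gear mesh 16/100 = 0.16 → 384.88/0.16 = 2405.5 RPM
gear mesh 43/33 = 1.303 → 2405.5/1.303 = 1846.1 RPM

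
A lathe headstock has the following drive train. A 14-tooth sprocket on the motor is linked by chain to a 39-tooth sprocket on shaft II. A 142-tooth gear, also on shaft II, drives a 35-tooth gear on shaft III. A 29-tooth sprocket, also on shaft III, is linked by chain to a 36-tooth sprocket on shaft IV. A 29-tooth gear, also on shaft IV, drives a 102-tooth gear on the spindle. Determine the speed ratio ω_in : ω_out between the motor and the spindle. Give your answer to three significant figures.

Each stage contributes driven/driver: chain 39/14 = 2.7857, gear mesh 35/142 = 0.24648, chain 36/29 = 1.2414, gear mesh 102/29 = 3.5172.
Overall: 2.7857 × 0.24648 × 1.2414 × 3.5172 = 2.9979.

3.00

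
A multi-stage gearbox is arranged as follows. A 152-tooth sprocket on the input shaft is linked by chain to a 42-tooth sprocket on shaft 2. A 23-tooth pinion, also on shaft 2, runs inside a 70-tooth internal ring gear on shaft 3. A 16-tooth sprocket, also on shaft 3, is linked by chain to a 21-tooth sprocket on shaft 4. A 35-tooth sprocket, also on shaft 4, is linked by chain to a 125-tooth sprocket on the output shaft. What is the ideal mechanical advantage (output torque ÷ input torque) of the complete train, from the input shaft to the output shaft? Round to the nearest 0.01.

3.94

Each stage contributes driven/driver: chain 42/152 = 0.27632, internal gear 70/23 = 3.0435, chain 21/16 = 1.3125, chain 125/35 = 3.5714.
Overall: 0.27632 × 3.0435 × 1.3125 × 3.5714 = 3.942.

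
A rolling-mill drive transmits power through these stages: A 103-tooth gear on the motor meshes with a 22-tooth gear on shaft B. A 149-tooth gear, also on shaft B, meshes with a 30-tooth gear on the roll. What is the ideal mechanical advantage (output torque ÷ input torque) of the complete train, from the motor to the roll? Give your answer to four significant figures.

0.04301

Each stage contributes driven/driver: gear mesh 22/103 = 0.21359, gear mesh 30/149 = 0.20134.
Overall: 0.21359 × 0.20134 = 0.043005.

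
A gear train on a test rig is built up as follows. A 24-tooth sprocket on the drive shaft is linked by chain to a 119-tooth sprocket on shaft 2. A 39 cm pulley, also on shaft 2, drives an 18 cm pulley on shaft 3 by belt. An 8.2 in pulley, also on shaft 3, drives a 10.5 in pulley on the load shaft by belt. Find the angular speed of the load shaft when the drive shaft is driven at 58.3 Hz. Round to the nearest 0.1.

the drive shaft → shaft 2 (chain, 119/24): 58.3 ÷ 4.9583 = 11.758 Hz
shaft 2 → shaft 3 (belt, 18/39): 11.758 ÷ 0.46154 = 25.476 Hz
shaft 3 → the load shaft (belt, 10.5/8.2): 25.476 ÷ 1.2805 = 19.895 Hz

19.9 Hz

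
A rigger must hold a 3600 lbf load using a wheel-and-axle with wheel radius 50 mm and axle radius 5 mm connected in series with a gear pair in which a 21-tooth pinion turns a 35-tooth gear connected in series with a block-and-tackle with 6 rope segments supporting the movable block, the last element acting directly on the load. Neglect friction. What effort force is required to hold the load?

36 lbf

Wheel-and-axle MA = R/r = 50/5 = 10.
Gear pair MA = 35/21 = 1.6667.
Block-and-tackle MA = number of supporting rope parts = 6.
Combined ideal MA = 10 × 1.6667 × 6 = 100.
Effort = load / MA = 3600 / 100 = 36 lbf.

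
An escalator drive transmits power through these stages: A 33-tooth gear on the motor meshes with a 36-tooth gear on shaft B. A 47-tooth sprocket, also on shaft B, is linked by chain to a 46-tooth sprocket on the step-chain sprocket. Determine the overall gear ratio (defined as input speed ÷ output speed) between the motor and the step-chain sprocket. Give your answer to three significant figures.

1.07

Each stage contributes driven/driver: gear mesh 36/33 = 1.0909, chain 46/47 = 0.97872.
Overall: 1.0909 × 0.97872 = 1.0677.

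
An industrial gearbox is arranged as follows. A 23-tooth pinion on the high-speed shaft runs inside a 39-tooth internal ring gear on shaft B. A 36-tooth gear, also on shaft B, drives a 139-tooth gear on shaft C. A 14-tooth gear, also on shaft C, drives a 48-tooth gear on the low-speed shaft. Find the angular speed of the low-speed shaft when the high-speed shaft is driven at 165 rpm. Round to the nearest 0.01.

Internal gear: ratio = 39/23 = 1.6957, so shaft B turns at 165 / 1.6957 = 97.308 rpm.
Gear mesh: ratio = 139/36 = 3.8611, so shaft C turns at 97.308 / 3.8611 = 25.202 rpm.
Gear mesh: ratio = 48/14 = 3.4286, so the low-speed shaft turns at 25.202 / 3.4286 = 7.3506 rpm.

7.35 rpm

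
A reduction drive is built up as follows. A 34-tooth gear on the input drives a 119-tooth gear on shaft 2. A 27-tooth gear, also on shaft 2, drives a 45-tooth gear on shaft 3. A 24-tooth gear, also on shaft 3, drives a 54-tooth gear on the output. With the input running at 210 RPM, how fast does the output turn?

16 RPM

the input → shaft 2 (gear mesh, 119/34): 210 ÷ 3.5 = 60 RPM
shaft 2 → shaft 3 (gear mesh, 45/27): 60 ÷ 1.6667 = 36 RPM
shaft 3 → the output (gear mesh, 54/24): 36 ÷ 2.25 = 16 RPM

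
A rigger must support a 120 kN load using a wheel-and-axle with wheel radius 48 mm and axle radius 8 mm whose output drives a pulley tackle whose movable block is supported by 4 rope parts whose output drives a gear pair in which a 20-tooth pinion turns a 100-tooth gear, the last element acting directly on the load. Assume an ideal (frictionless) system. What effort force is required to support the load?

Wheel-and-axle MA = R/r = 48/8 = 6.
Block-and-tackle MA = number of supporting rope parts = 4.
Gear pair MA = 100/20 = 5.
Combined ideal MA = 6 × 4 × 5 = 120.
Effort = load / MA = 120 / 120 = 1 kN.

1 kN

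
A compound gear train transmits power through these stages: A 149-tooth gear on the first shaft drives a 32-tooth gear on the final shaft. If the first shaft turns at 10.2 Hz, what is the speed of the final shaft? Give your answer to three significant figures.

Gear mesh: ratio = 32/149 = 0.21477, so the final shaft turns at 10.2 / 0.21477 = 47.494 Hz.

47.5 Hz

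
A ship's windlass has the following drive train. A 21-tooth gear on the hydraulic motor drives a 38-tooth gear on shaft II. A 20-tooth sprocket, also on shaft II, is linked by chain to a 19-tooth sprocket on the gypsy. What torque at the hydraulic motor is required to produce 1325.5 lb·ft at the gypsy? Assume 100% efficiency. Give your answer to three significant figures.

Overall ratio R = 1.8095 × 0.95 = 1.719.
Input torque = output torque / R = 1325.5 / 1.719 = 771.07 lb·ft.

771 lb·ft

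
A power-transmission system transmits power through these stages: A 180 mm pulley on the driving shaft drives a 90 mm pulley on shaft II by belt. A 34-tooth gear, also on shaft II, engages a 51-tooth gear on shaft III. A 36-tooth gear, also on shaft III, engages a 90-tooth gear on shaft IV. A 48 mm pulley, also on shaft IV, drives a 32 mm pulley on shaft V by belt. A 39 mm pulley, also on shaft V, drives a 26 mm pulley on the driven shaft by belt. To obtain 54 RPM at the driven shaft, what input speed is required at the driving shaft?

Overall ratio R = 0.5 × 1.5 × 2.5 × 0.66667 × 0.66667 = 0.83333.
Required input speed = output speed × R = 54 × 0.83333 = 45 RPM.

45 RPM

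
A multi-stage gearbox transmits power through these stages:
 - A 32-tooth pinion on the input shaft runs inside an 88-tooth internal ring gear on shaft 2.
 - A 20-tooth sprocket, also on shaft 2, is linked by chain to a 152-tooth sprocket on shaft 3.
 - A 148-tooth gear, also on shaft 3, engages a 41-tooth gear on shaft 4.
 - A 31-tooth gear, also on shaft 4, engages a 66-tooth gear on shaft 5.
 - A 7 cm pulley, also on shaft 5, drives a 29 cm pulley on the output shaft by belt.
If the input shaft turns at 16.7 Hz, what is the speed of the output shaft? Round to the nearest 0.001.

0.327 Hz

the input shaft → shaft 2 (internal gear, 88/32): 16.7 ÷ 2.75 = 6.0727 Hz
shaft 2 → shaft 3 (chain, 152/20): 6.0727 ÷ 7.6 = 0.79904 Hz
shaft 3 → shaft 4 (gear mesh, 41/148): 0.79904 ÷ 0.27703 = 2.8844 Hz
shaft 4 → shaft 5 (gear mesh, 66/31): 2.8844 ÷ 2.129 = 1.3548 Hz
shaft 5 → the output shaft (belt, 29/7): 1.3548 ÷ 4.1429 = 0.32701 Hz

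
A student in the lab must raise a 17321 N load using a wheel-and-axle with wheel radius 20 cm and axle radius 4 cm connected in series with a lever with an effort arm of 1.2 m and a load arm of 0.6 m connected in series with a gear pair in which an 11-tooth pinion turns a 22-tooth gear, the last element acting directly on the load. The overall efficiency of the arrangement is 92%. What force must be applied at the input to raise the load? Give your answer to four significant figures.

Wheel-and-axle MA = R/r = 20/4 = 5.
Lever MA = effort arm / load arm = 1.2/0.6 = 2.
Gear pair MA = 22/11 = 2.
Combined ideal MA = 5 × 2 × 2 = 20.
Actual MA = 20 × 0.92 = 18.4.
Effort = load / actual MA = 17321 / 18.4 = 941.36 N.

941.4 N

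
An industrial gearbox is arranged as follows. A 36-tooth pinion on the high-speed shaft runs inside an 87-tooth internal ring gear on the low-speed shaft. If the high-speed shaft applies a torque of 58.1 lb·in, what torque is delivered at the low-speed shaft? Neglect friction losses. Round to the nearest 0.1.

140.4 lb·in

internal gear 87/36 = 2.4167 → τ = 58.1·2.4167 = 140.41 lb·in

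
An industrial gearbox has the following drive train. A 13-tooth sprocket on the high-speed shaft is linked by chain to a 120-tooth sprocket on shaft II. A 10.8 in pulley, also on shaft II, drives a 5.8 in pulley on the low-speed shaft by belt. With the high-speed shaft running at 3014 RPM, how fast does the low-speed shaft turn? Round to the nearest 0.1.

chain 120/13 = 9.2308 → 3014/9.2308 = 326.52 RPM
belt 5.8/10.8 = 0.53704 → 326.52/0.53704 = 608 RPM

608.0 RPM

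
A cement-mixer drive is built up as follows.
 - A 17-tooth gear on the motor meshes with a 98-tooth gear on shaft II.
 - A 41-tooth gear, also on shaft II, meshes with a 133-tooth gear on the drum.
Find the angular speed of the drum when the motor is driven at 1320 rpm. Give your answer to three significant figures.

70.6 rpm

the motor → shaft II (gear mesh, 98/17): 1320 ÷ 5.7647 = 228.98 rpm
shaft II → the drum (gear mesh, 133/41): 228.98 ÷ 3.2439 = 70.588 rpm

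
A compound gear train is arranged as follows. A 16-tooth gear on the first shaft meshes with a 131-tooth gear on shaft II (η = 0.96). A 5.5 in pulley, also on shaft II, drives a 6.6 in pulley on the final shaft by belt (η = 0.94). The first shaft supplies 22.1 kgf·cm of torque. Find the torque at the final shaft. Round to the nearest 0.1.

gear mesh 131/16 = 8.1875 → τ = 22.1·8.1875·0.96 = 173.71 kgf·cm
belt 6.6/5.5 = 1.2 → τ = 173.71·1.2·0.94 = 195.94 kgf·cm

195.9 kgf·cm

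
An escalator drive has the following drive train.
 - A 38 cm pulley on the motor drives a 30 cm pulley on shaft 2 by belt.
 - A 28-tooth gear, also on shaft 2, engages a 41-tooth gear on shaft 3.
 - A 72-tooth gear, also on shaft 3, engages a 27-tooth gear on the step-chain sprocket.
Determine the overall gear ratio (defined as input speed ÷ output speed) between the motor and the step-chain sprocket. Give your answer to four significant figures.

0.4335

Each stage contributes driven/driver: belt 30/38 = 0.78947, gear mesh 41/28 = 1.4643, gear mesh 27/72 = 0.375.
Overall: 0.78947 × 1.4643 × 0.375 = 0.43351.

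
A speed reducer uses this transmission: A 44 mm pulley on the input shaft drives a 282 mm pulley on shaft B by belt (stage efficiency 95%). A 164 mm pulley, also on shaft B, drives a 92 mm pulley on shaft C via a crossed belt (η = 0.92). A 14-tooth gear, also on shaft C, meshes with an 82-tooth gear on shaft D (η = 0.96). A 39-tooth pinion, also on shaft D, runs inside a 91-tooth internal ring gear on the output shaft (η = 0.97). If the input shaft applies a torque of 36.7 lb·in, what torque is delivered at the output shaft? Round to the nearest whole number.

Belt: ratio = 282/44 = 6.4091; torque at shaft B = 36.7 × 6.4091 × 0.95 = 223.45 lb·in.
Belt: ratio = 92/164 = 0.56098; torque at shaft C = 223.45 × 0.56098 × 0.92 = 115.32 lb·in.
Gear mesh: ratio = 82/14 = 5.8571; torque at shaft D = 115.32 × 5.8571 × 0.96 = 648.45 lb·in.
Internal gear: ratio = 91/39 = 2.3333; torque at the output shaft = 648.45 × 2.3333 × 0.97 = 1467.7 lb·in.

1468 lb·in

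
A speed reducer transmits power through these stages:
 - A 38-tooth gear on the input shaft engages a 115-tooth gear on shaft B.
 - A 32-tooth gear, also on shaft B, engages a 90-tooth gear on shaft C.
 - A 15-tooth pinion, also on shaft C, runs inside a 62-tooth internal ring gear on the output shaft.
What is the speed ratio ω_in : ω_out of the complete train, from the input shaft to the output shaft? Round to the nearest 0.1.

Each stage contributes driven/driver: gear mesh 115/38 = 3.0263, gear mesh 90/32 = 2.8125, internal gear 62/15 = 4.1333.
Overall: 3.0263 × 2.8125 × 4.1333 = 35.181.

35.2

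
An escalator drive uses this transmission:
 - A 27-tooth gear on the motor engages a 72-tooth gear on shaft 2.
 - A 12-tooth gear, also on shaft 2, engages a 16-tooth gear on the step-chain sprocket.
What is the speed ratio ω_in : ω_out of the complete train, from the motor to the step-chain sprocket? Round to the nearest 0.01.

Each stage contributes driven/driver: gear mesh 72/27 = 2.6667, gear mesh 16/12 = 1.3333.
Overall: 2.6667 × 1.3333 = 3.5556.

3.56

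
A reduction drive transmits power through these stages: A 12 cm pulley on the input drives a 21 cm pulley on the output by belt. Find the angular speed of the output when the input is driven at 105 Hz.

60 Hz

Belt: ratio = 21/12 = 1.75, so the output turns at 105 / 1.75 = 60 Hz.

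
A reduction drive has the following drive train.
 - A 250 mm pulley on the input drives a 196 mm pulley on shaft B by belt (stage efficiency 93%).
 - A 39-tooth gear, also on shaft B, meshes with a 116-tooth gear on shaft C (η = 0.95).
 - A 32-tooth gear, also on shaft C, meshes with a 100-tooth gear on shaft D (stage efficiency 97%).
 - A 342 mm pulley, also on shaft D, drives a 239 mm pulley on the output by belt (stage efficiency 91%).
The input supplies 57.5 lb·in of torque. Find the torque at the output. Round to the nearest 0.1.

Belt: ratio = 196/250 = 0.784; torque at shaft B = 57.5 × 0.784 × 0.93 = 41.924 lb·in.
Gear mesh: ratio = 116/39 = 2.9744; torque at shaft C = 41.924 × 2.9744 × 0.95 = 118.46 lb·in.
Gear mesh: ratio = 100/32 = 3.125; torque at shaft D = 118.46 × 3.125 × 0.97 = 359.09 lb·in.
Belt: ratio = 239/342 = 0.69883; torque at the output = 359.09 × 0.69883 × 0.91 = 228.36 lb·in.

228.4 lb·in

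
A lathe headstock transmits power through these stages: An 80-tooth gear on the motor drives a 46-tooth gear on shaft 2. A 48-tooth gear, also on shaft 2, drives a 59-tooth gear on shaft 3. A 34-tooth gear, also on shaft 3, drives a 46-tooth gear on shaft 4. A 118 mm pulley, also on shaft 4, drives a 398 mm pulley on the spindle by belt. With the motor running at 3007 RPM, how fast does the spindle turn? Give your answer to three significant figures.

932 RPM

the motor → shaft 2 (gear mesh, 46/80): 3007 ÷ 0.575 = 5229.6 RPM
shaft 2 → shaft 3 (gear mesh, 59/48): 5229.6 ÷ 1.2292 = 4254.6 RPM
shaft 3 → shaft 4 (gear mesh, 46/34): 4254.6 ÷ 1.3529 = 3144.7 RPM
shaft 4 → the spindle (belt, 398/118): 3144.7 ÷ 3.3729 = 932.34 RPM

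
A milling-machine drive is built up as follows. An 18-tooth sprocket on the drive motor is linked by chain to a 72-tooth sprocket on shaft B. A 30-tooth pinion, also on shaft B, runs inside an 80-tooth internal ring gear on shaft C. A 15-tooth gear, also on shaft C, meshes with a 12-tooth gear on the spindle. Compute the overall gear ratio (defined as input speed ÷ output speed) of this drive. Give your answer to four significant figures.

Each stage contributes driven/driver: chain 72/18 = 4, internal gear 80/30 = 2.6667, gear mesh 12/15 = 0.8.
Overall: 4 × 2.6667 × 0.8 = 8.5333.

8.533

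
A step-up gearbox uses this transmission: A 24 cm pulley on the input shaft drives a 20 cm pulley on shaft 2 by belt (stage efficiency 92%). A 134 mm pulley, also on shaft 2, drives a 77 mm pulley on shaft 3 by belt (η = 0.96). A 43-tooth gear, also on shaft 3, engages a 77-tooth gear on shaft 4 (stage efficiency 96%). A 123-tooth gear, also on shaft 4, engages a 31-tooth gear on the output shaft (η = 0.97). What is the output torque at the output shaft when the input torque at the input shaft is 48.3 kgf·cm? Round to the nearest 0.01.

After the belt (20/24): 48.3 × 0.83333 × 0.92 = 37.03 kgf·cm
After the belt (77/134): 37.03 × 0.57463 × 0.96 = 20.427 kgf·cm
After the gear mesh (77/43): 20.427 × 1.7907 × 0.96 = 35.116 kgf·cm
After the gear mesh (31/123): 35.116 × 0.25203 × 0.97 = 8.5848 kgf·cm

8.58 kgf·cm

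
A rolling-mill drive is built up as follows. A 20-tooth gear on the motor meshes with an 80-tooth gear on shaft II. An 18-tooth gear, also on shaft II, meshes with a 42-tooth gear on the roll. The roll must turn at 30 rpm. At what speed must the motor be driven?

280 rpm

Overall ratio R = 4 × 2.3333 = 9.3333.
Required input speed = output speed × R = 30 × 9.3333 = 280 rpm.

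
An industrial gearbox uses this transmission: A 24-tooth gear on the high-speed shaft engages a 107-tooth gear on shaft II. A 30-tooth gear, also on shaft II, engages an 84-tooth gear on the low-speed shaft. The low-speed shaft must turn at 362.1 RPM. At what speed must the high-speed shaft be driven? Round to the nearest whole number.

Overall ratio R = 4.4583 × 2.8 = 12.483.
Required input speed = output speed × R = 362.1 × 12.483 = 4520.2 RPM.

4520 RPM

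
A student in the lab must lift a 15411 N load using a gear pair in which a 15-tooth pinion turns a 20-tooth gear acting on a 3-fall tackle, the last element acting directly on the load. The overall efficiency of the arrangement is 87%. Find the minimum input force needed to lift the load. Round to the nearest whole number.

Gear pair MA = 20/15 = 1.3333.
Block-and-tackle MA = number of supporting rope parts = 3.
Combined ideal MA = 1.3333 × 3 = 4.
Actual MA = 4 × 0.87 = 3.48.
Effort = load / actual MA = 15411 / 3.48 = 4428.4 N.

4428 N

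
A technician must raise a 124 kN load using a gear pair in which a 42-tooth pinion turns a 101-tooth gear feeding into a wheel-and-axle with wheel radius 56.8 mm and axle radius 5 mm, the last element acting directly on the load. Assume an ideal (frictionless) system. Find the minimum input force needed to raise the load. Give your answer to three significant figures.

4.54 kN

Gear pair MA = 101/42 = 2.4048.
Wheel-and-axle MA = R/r = 56.8/5 = 11.36.
Combined ideal MA = 2.4048 × 11.36 = 27.318.
Effort = load / MA = 124 / 27.318 = 4.5391 kN.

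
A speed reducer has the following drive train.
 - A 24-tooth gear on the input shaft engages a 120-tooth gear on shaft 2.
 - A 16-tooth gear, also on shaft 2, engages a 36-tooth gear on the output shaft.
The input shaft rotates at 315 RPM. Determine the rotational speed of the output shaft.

28 RPM

the input shaft → shaft 2 (gear mesh, 120/24): 315 ÷ 5 = 63 RPM
shaft 2 → the output shaft (gear mesh, 36/16): 63 ÷ 2.25 = 28 RPM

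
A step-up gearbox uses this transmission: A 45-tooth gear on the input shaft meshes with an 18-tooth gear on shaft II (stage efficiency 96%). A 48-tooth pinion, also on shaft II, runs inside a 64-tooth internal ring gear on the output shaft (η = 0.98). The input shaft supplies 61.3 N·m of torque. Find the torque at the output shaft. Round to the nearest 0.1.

After the gear mesh (18/45): 61.3 × 0.4 × 0.96 = 23.539 N·m
After the internal gear (64/48): 23.539 × 1.3333 × 0.98 = 30.758 N·m

30.8 N·m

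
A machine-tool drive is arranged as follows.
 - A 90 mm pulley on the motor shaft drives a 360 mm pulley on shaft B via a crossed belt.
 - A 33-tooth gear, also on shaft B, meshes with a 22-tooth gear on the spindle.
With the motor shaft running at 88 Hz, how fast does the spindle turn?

33 Hz

belt 360/90 = 4 → 88/4 = 22 Hz
gear mesh 22/33 = 0.66667 → 22/0.66667 = 33 Hz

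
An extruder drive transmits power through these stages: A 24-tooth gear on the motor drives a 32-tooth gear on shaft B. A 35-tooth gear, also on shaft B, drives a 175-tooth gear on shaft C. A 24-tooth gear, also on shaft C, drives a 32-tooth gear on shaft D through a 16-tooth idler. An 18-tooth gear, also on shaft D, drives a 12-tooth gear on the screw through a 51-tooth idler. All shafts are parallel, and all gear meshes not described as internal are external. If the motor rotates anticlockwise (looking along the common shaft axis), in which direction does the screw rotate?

the motor → shaft B: external mesh, 1 reversal → CW.
shaft B → shaft C: external mesh, 1 reversal → CCW.
shaft C → shaft D: driver → idler → driven is 2 external meshes, 2 reversals → CCW.
shaft D → the screw: driver → idler → driven is 2 external meshes, 2 reversals → CCW.
6 reversals in total — an even number — so the screw turns the same way as the motor.

anticlockwise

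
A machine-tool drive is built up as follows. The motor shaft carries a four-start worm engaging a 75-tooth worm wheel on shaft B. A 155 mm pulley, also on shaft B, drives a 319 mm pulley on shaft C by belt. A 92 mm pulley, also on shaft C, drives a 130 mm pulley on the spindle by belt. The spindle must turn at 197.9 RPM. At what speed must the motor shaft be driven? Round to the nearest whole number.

Overall ratio R = 18.75 × 2.0581 × 1.413 = 54.528.
Required input speed = output speed × R = 197.9 × 54.528 = 10791 RPM.

10791 RPM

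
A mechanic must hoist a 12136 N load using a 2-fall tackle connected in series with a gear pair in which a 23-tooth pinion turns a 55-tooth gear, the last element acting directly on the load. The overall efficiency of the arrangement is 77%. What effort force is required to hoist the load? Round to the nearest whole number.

3295 N

Block-and-tackle MA = number of supporting rope parts = 2.
Gear pair MA = 55/23 = 2.3913.
Combined ideal MA = 2 × 2.3913 = 4.7826.
Actual MA = 4.7826 × 0.77 = 3.6826.
Effort = load / actual MA = 12136 / 3.6826 = 3295.5 N.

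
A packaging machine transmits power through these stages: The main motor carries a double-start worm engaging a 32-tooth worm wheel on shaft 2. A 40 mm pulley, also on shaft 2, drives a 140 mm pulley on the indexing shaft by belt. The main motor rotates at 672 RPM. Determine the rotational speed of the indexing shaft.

12 RPM

worm 32/2 = 16 → 672/16 = 42 RPM
belt 140/40 = 3.5 → 42/3.5 = 12 RPM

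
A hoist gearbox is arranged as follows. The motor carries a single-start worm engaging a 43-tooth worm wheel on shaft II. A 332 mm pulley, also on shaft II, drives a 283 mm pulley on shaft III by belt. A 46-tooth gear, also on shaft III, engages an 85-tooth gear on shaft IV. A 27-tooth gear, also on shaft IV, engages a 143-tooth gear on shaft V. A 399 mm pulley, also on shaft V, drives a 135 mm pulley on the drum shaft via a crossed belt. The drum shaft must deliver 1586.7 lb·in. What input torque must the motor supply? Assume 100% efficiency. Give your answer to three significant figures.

Overall ratio R = 43 × 0.85241 × 1.8478 × 5.2963 × 0.33835 = 121.37.
Input torque = output torque / R = 1586.7 / 121.37 = 13.073 lb·in.

13.1 lb·in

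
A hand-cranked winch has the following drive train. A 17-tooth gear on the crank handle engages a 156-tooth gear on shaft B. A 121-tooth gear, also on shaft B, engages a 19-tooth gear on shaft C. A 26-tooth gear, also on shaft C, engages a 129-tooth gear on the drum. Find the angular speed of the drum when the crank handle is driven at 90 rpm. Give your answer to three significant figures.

gear mesh 156/17 = 9.1765 → 90/9.1765 = 9.8077 rpm
gear mesh 19/121 = 0.15702 → 9.8077/0.15702 = 62.46 rpm
gear mesh 129/26 = 4.9615 → 62.46/4.9615 = 12.589 rpm

12.6 rpm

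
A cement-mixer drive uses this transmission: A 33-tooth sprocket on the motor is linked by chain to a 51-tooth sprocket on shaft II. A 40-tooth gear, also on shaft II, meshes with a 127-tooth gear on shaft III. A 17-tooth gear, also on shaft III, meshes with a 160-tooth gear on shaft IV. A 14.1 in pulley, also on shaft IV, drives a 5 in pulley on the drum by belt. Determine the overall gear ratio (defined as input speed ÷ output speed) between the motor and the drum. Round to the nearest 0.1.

16.4

Each stage contributes driven/driver: chain 51/33 = 1.5455, gear mesh 127/40 = 3.175, gear mesh 160/17 = 9.4118, belt 5/14.1 = 0.35461.
Overall: 1.5455 × 3.175 × 9.4118 × 0.35461 = 16.377.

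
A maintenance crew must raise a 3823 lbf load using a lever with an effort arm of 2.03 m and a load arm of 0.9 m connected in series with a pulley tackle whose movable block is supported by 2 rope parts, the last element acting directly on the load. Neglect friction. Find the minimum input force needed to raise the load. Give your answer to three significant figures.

Lever MA = effort arm / load arm = 2.03/0.9 = 2.2556.
Block-and-tackle MA = number of supporting rope parts = 2.
Combined ideal MA = 2.2556 × 2 = 4.5111.
Effort = load / MA = 3823 / 4.5111 = 847.46 lbf.

847 lbf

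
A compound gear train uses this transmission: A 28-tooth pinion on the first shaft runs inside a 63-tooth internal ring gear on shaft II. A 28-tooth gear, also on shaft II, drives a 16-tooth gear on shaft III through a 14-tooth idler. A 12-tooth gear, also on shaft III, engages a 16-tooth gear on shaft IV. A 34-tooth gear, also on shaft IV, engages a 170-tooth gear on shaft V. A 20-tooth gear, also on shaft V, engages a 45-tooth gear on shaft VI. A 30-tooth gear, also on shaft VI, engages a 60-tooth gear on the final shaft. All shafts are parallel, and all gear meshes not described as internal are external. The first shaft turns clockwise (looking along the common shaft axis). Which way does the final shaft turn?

clockwise

the first shaft → shaft II: internal mesh, same direction → CW.
shaft II → shaft III: driver → idler → driven is 2 external meshes, 2 reversals → CW.
shaft III → shaft IV: external mesh, 1 reversal → CCW.
shaft IV → shaft V: external mesh, 1 reversal → CW.
shaft V → shaft VI: external mesh, 1 reversal → CCW.
shaft VI → the final shaft: external mesh, 1 reversal → CW.
6 reversals in total — an even number — so the final shaft turns the same way as the first shaft.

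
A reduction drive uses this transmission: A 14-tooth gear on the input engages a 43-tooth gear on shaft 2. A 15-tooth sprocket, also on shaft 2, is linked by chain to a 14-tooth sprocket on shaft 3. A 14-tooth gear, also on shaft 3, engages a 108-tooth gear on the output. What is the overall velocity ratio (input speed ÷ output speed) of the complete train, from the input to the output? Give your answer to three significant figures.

22.1

Each stage contributes driven/driver: gear mesh 43/14 = 3.0714, chain 14/15 = 0.93333, gear mesh 108/14 = 7.7143.
Overall: 3.0714 × 0.93333 × 7.7143 = 22.114.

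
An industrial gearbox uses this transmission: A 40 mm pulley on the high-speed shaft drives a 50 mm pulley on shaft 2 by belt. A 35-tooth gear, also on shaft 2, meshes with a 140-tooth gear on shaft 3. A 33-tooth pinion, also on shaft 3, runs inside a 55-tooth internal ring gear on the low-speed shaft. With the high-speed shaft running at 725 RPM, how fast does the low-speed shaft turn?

87 RPM

the high-speed shaft → shaft 2 (belt, 50/40): 725 ÷ 1.25 = 580 RPM
shaft 2 → shaft 3 (gear mesh, 140/35): 580 ÷ 4 = 145 RPM
shaft 3 → the low-speed shaft (internal gear, 55/33): 145 ÷ 1.6667 = 87 RPM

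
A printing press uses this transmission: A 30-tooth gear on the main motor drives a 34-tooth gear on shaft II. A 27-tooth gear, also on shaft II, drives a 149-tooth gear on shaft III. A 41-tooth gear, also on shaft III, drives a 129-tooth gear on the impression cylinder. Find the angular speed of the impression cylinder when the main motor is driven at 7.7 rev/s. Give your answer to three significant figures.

gear mesh 34/30 = 1.1333 → 7.7/1.1333 = 6.7941 rev/s
gear mesh 149/27 = 5.5185 → 6.7941/5.5185 = 1.2311 rev/s
gear mesh 129/41 = 3.1463 → 1.2311/3.1463 = 0.3913 rev/s

0.391 rev/s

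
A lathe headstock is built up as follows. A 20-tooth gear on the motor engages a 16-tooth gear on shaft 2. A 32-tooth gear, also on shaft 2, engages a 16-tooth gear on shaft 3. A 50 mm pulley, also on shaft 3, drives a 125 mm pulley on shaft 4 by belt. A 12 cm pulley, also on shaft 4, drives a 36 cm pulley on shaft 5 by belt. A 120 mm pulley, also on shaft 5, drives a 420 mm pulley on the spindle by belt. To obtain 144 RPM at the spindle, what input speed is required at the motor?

Overall ratio R = 0.8 × 0.5 × 2.5 × 3 × 3.5 = 10.5.
Required input speed = output speed × R = 144 × 10.5 = 1512 RPM.

1512 RPM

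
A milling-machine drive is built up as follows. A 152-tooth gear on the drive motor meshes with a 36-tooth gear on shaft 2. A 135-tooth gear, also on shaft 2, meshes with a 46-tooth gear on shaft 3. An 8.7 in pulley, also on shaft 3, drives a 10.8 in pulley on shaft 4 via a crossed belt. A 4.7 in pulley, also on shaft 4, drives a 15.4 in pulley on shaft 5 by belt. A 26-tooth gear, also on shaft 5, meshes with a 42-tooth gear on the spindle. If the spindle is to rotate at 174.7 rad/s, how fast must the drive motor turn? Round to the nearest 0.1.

Overall ratio R = 0.23684 × 0.34074 × 1.2414 × 3.2766 × 1.6154 = 0.53026.
Required input speed = output speed × R = 174.7 × 0.53026 = 92.636 rad/s.

92.6 rad/s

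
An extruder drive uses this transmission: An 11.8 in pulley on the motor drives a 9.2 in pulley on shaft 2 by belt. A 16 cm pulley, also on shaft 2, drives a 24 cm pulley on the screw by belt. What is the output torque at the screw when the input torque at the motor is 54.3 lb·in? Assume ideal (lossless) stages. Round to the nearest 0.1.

63.5 lb·in

belt 9.2/11.8 = 0.77966 → τ = 54.3·0.77966 = 42.336 lb·in
belt 24/16 = 1.5 → τ = 42.336·1.5 = 63.503 lb·in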